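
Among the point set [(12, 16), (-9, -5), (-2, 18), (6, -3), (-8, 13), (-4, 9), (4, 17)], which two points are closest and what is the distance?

Computing all pairwise distances among 7 points:

d((12, 16), (-9, -5)) = 29.6985
d((12, 16), (-2, 18)) = 14.1421
d((12, 16), (6, -3)) = 19.9249
d((12, 16), (-8, 13)) = 20.2237
d((12, 16), (-4, 9)) = 17.4642
d((12, 16), (4, 17)) = 8.0623
d((-9, -5), (-2, 18)) = 24.0416
d((-9, -5), (6, -3)) = 15.1327
d((-9, -5), (-8, 13)) = 18.0278
d((-9, -5), (-4, 9)) = 14.8661
d((-9, -5), (4, 17)) = 25.5539
d((-2, 18), (6, -3)) = 22.4722
d((-2, 18), (-8, 13)) = 7.8102
d((-2, 18), (-4, 9)) = 9.2195
d((-2, 18), (4, 17)) = 6.0828
d((6, -3), (-8, 13)) = 21.2603
d((6, -3), (-4, 9)) = 15.6205
d((6, -3), (4, 17)) = 20.0998
d((-8, 13), (-4, 9)) = 5.6569 <-- minimum
d((-8, 13), (4, 17)) = 12.6491
d((-4, 9), (4, 17)) = 11.3137

Closest pair: (-8, 13) and (-4, 9) with distance 5.6569

The closest pair is (-8, 13) and (-4, 9) with Euclidean distance 5.6569. For 7 points, brute-force pairwise comparison is shown above. For large n, the divide-and-conquer algorithm (sort by x, recurse on halves, check the dividing strip) achieves O(n log n).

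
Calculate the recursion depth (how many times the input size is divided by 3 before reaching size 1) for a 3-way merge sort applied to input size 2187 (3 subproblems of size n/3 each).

For divide and conquer with division factor 3:

Problem sizes at each level:
Level 0: 2187
Level 1: 729
Level 2: 243
Level 3: 81
Level 4: 27
Level 5: 9
Level 6: 3
Level 7: 1

The root is level 0 and the size-1 base case is level 7 (the tree spans levels 0 through 7, i.e. 8 levels counting the root), so the depth is the number of divisions: log_3(2187) = 7

The recursion tree depth is log_3(2187) = 7. At each level, the problem size is divided by 3, so it takes 7 divisions to reduce to a base case of size 1. The algorithm makes 3 recursive calls at each level.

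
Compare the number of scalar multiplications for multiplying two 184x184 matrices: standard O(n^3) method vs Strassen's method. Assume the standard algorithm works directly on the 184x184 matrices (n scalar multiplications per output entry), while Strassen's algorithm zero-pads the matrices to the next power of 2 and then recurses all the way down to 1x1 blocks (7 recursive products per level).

Matrix multiplication for 184x184 matrices:

Strassen's algorithm requires power-of-2 dimensions. Pad 184x184 to 256x256 (next power of 2).

Standard algorithm: 184^3 = 6229504 multiplications
Strassen's algorithm: 7^(log2(256)) = 7^8 = 5764801 multiplications
Savings: 6229504 - 5764801 = 464703 multiplications

Standard: 6229504 multiplications (184^3). Strassen: 5764801 multiplications (7^8, after padding to 256x256). Strassen reduces 8 recursive multiplications to 7 at each level.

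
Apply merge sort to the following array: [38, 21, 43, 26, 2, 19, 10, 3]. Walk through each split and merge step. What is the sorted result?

Merge sort trace:

Split: [38, 21, 43, 26, 2, 19, 10, 3] -> [38, 21, 43, 26] and [2, 19, 10, 3]
  Split: [38, 21, 43, 26] -> [38, 21] and [43, 26]
    Split: [38, 21] -> [38] and [21]
    Merge: [38] + [21] -> [21, 38]
    Split: [43, 26] -> [43] and [26]
    Merge: [43] + [26] -> [26, 43]
  Merge: [21, 38] + [26, 43] -> [21, 26, 38, 43]
  Split: [2, 19, 10, 3] -> [2, 19] and [10, 3]
    Split: [2, 19] -> [2] and [19]
    Merge: [2] + [19] -> [2, 19]
    Split: [10, 3] -> [10] and [3]
    Merge: [10] + [3] -> [3, 10]
  Merge: [2, 19] + [3, 10] -> [2, 3, 10, 19]
Merge: [21, 26, 38, 43] + [2, 3, 10, 19] -> [2, 3, 10, 19, 21, 26, 38, 43]

Final sorted array: [2, 3, 10, 19, 21, 26, 38, 43]

The merge sort proceeds by recursively splitting the array and merging sorted halves.
After all merges, the sorted array is [2, 3, 10, 19, 21, 26, 38, 43].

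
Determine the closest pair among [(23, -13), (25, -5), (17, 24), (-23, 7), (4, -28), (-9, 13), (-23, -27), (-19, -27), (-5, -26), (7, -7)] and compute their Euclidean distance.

Computing all pairwise distances among 10 points:

d((23, -13), (25, -5)) = 8.2462
d((23, -13), (17, 24)) = 37.4833
d((23, -13), (-23, 7)) = 50.1597
d((23, -13), (4, -28)) = 24.2074
d((23, -13), (-9, 13)) = 41.2311
d((23, -13), (-23, -27)) = 48.0833
d((23, -13), (-19, -27)) = 44.2719
d((23, -13), (-5, -26)) = 30.8707
d((23, -13), (7, -7)) = 17.088
d((25, -5), (17, 24)) = 30.0832
d((25, -5), (-23, 7)) = 49.4773
d((25, -5), (4, -28)) = 31.1448
d((25, -5), (-9, 13)) = 38.4708
d((25, -5), (-23, -27)) = 52.8015
d((25, -5), (-19, -27)) = 49.1935
d((25, -5), (-5, -26)) = 36.6197
d((25, -5), (7, -7)) = 18.1108
d((17, 24), (-23, 7)) = 43.4626
d((17, 24), (4, -28)) = 53.6004
d((17, 24), (-9, 13)) = 28.2312
d((17, 24), (-23, -27)) = 64.8151
d((17, 24), (-19, -27)) = 62.426
d((17, 24), (-5, -26)) = 54.626
d((17, 24), (7, -7)) = 32.573
d((-23, 7), (4, -28)) = 44.2041
d((-23, 7), (-9, 13)) = 15.2315
d((-23, 7), (-23, -27)) = 34.0
d((-23, 7), (-19, -27)) = 34.2345
d((-23, 7), (-5, -26)) = 37.5899
d((-23, 7), (7, -7)) = 33.1059
d((4, -28), (-9, 13)) = 43.0116
d((4, -28), (-23, -27)) = 27.0185
d((4, -28), (-19, -27)) = 23.0217
d((4, -28), (-5, -26)) = 9.2195
d((4, -28), (7, -7)) = 21.2132
d((-9, 13), (-23, -27)) = 42.3792
d((-9, 13), (-19, -27)) = 41.2311
d((-9, 13), (-5, -26)) = 39.2046
d((-9, 13), (7, -7)) = 25.6125
d((-23, -27), (-19, -27)) = 4.0 <-- minimum
d((-23, -27), (-5, -26)) = 18.0278
d((-23, -27), (7, -7)) = 36.0555
d((-19, -27), (-5, -26)) = 14.0357
d((-19, -27), (7, -7)) = 32.8024
d((-5, -26), (7, -7)) = 22.4722

Closest pair: (-23, -27) and (-19, -27) with distance 4.0

The closest pair is (-23, -27) and (-19, -27) with Euclidean distance 4.0. For 10 points, brute-force pairwise comparison is shown above. For large n, the divide-and-conquer algorithm (sort by x, recurse on halves, check the dividing strip) achieves O(n log n).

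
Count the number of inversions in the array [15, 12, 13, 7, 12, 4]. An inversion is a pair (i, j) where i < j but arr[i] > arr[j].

Finding inversions in [15, 12, 13, 7, 12, 4]:

(0, 1): arr[0]=15 > arr[1]=12
(0, 2): arr[0]=15 > arr[2]=13
(0, 3): arr[0]=15 > arr[3]=7
(0, 4): arr[0]=15 > arr[4]=12
(0, 5): arr[0]=15 > arr[5]=4
(1, 3): arr[1]=12 > arr[3]=7
(1, 5): arr[1]=12 > arr[5]=4
(2, 3): arr[2]=13 > arr[3]=7
(2, 4): arr[2]=13 > arr[4]=12
(2, 5): arr[2]=13 > arr[5]=4
(3, 5): arr[3]=7 > arr[5]=4
(4, 5): arr[4]=12 > arr[5]=4

Total inversions: 12

The array has 12 inversion(s): (0,1), (0,2), (0,3), (0,4), (0,5), (1,3), (1,5), (2,3), (2,4), (2,5), (3,5), (4,5). Each pair (i,j) satisfies i < j and arr[i] > arr[j].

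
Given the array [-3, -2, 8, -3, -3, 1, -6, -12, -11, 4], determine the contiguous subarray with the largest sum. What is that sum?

Using Kadane's algorithm on [-3, -2, 8, -3, -3, 1, -6, -12, -11, 4]:

Scanning through the array:
Position 1 (value -2): max_ending_here = -2, max_so_far = -2
Position 2 (value 8): max_ending_here = 8, max_so_far = 8
Position 3 (value -3): max_ending_here = 5, max_so_far = 8
Position 4 (value -3): max_ending_here = 2, max_so_far = 8
Position 5 (value 1): max_ending_here = 3, max_so_far = 8
Position 6 (value -6): max_ending_here = -3, max_so_far = 8
Position 7 (value -12): max_ending_here = -12, max_so_far = 8
Position 8 (value -11): max_ending_here = -11, max_so_far = 8
Position 9 (value 4): max_ending_here = 4, max_so_far = 8

Maximum subarray: [8]
Maximum sum: 8

The maximum subarray is [8] with sum 8. This subarray runs from index 2 to index 2.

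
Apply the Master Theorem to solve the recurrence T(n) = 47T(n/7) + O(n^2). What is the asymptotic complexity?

Master Theorem for T(n) = 47T(n/7) + O(n^2):

a = 47, b = 7, c = 2
log_b(a) = log_7(47) = 1.9786

Case 3: c = 2 > log_7(47) = 1.9786
T(n) = O(n^2) = O(n^2)

For T(n) = 47T(n/7) + O(n^2): log_7(47) = 1.9786. This is Case 3 of the Master Theorem (c > log_b(a), work dominated by root), giving O(n^2).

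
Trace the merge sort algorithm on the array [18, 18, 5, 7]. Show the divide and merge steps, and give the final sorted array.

Merge sort trace:

Split: [18, 18, 5, 7] -> [18, 18] and [5, 7]
  Split: [18, 18] -> [18] and [18]
  Merge: [18] + [18] -> [18, 18]
  Split: [5, 7] -> [5] and [7]
  Merge: [5] + [7] -> [5, 7]
Merge: [18, 18] + [5, 7] -> [5, 7, 18, 18]

Final sorted array: [5, 7, 18, 18]

The merge sort proceeds by recursively splitting the array and merging sorted halves.
After all merges, the sorted array is [5, 7, 18, 18].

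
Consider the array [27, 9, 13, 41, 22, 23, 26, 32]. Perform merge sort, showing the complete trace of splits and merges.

Merge sort trace:

Split: [27, 9, 13, 41, 22, 23, 26, 32] -> [27, 9, 13, 41] and [22, 23, 26, 32]
  Split: [27, 9, 13, 41] -> [27, 9] and [13, 41]
    Split: [27, 9] -> [27] and [9]
    Merge: [27] + [9] -> [9, 27]
    Split: [13, 41] -> [13] and [41]
    Merge: [13] + [41] -> [13, 41]
  Merge: [9, 27] + [13, 41] -> [9, 13, 27, 41]
  Split: [22, 23, 26, 32] -> [22, 23] and [26, 32]
    Split: [22, 23] -> [22] and [23]
    Merge: [22] + [23] -> [22, 23]
    Split: [26, 32] -> [26] and [32]
    Merge: [26] + [32] -> [26, 32]
  Merge: [22, 23] + [26, 32] -> [22, 23, 26, 32]
Merge: [9, 13, 27, 41] + [22, 23, 26, 32] -> [9, 13, 22, 23, 26, 27, 32, 41]

Final sorted array: [9, 13, 22, 23, 26, 27, 32, 41]

The merge sort proceeds by recursively splitting the array and merging sorted halves.
After all merges, the sorted array is [9, 13, 22, 23, 26, 27, 32, 41].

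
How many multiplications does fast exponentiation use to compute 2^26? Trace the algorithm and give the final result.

Computing 2^26 by squaring (build up from 2^1; each line after the first costs one multiplication):

2^1 = 2
2^2 = (2^1)^2 = 2^2 = 4
2^3 = 2 * 2^2 = 2 * 4 = 8
2^6 = (2^3)^2 = 8^2 = 64
2^12 = (2^6)^2 = 64^2 = 4096
2^13 = 2 * 2^12 = 2 * 4096 = 8192
2^26 = (2^13)^2 = 8192^2 = 67108864

Result: 67108864
Multiplications needed: 6 (6 lines after 2^1)

2^26 = 67108864. Using exponentiation by squaring, this requires 6 multiplications. The key idea: if the exponent is even, square the half-power; if odd, multiply by the base once.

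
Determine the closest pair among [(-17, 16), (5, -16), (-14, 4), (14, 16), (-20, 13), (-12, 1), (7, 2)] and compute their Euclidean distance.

Computing all pairwise distances among 7 points:

d((-17, 16), (5, -16)) = 38.833
d((-17, 16), (-14, 4)) = 12.3693
d((-17, 16), (14, 16)) = 31.0
d((-17, 16), (-20, 13)) = 4.2426
d((-17, 16), (-12, 1)) = 15.8114
d((-17, 16), (7, 2)) = 27.7849
d((5, -16), (-14, 4)) = 27.5862
d((5, -16), (14, 16)) = 33.2415
d((5, -16), (-20, 13)) = 38.2884
d((5, -16), (-12, 1)) = 24.0416
d((5, -16), (7, 2)) = 18.1108
d((-14, 4), (14, 16)) = 30.4631
d((-14, 4), (-20, 13)) = 10.8167
d((-14, 4), (-12, 1)) = 3.6056 <-- minimum
d((-14, 4), (7, 2)) = 21.095
d((14, 16), (-20, 13)) = 34.1321
d((14, 16), (-12, 1)) = 30.0167
d((14, 16), (7, 2)) = 15.6525
d((-20, 13), (-12, 1)) = 14.4222
d((-20, 13), (7, 2)) = 29.1548
d((-12, 1), (7, 2)) = 19.0263

Closest pair: (-14, 4) and (-12, 1) with distance 3.6056

The closest pair is (-14, 4) and (-12, 1) with Euclidean distance 3.6056. For 7 points, brute-force pairwise comparison is shown above. For large n, the divide-and-conquer algorithm (sort by x, recurse on halves, check the dividing strip) achieves O(n log n).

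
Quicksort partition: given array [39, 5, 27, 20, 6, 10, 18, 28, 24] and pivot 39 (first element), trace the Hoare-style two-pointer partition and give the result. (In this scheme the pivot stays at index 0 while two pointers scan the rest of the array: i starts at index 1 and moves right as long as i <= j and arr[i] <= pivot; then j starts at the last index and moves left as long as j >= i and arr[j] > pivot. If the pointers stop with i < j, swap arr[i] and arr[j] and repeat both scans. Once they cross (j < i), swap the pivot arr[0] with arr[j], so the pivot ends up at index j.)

Hoare-style two-pointer partition with pivot = 39:

Initial array: [39, 5, 27, 20, 6, 10, 18, 28, 24]

Pointers start at i = 1, j = 8.
i ends at 9, j ends at 8: the pointers have crossed (j < i), so scanning stops.

Swap pivot arr[0] with arr[8] to place pivot at position 8: [24, 5, 27, 20, 6, 10, 18, 28, 39]
Pivot position: 8

After partitioning with pivot 39, the array becomes [24, 5, 27, 20, 6, 10, 18, 28, 39]. The pivot is placed at index 8. All elements to the left of the pivot are <= 39, and all elements to the right are > 39.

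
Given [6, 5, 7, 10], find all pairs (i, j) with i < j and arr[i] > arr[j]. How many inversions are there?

Finding inversions in [6, 5, 7, 10]:

(0, 1): arr[0]=6 > arr[1]=5

Total inversions: 1

The array has 1 inversion(s): (0,1). Each pair (i,j) satisfies i < j and arr[i] > arr[j].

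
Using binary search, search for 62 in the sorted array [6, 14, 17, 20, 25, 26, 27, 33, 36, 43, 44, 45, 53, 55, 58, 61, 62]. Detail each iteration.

Binary search for 62 in [6, 14, 17, 20, 25, 26, 27, 33, 36, 43, 44, 45, 53, 55, 58, 61, 62]:

lo=0, hi=16, mid=8, arr[mid]=36 -> 36 < 62, search right half
lo=9, hi=16, mid=12, arr[mid]=53 -> 53 < 62, search right half
lo=13, hi=16, mid=14, arr[mid]=58 -> 58 < 62, search right half
lo=15, hi=16, mid=15, arr[mid]=61 -> 61 < 62, search right half
lo=16, hi=16, mid=16, arr[mid]=62 -> Found target at index 16!

Binary search finds 62 at index 16 after 5 comparisons. The search repeatedly halves the search space by comparing with the middle element.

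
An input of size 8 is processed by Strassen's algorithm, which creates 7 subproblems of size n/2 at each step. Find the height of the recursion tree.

For divide and conquer with division factor 2:

Problem sizes at each level:
Level 0: 8
Level 1: 4
Level 2: 2
Level 3: 1

The root is level 0 and the size-1 base case is level 3 (the tree spans levels 0 through 3, i.e. 4 levels counting the root), so the depth is the number of divisions: log_2(8) = 3

The recursion tree depth is log_2(8) = 3. At each level, the problem size is divided by 2, so it takes 3 divisions to reduce to a base case of size 1. The algorithm makes 7 recursive calls at each level.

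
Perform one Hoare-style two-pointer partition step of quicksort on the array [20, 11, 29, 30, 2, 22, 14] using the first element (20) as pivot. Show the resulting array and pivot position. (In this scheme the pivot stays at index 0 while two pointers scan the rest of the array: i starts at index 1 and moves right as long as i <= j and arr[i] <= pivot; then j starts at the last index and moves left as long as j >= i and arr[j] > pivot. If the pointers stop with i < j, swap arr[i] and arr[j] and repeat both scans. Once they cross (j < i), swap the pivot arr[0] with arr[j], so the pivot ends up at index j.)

Hoare-style two-pointer partition with pivot = 20:

Initial array: [20, 11, 29, 30, 2, 22, 14]

Pointers start at i = 1, j = 6.
i stops at index 2 (arr[2]=29 > 20), j stops at index 6 (arr[6]=14 <= 20): swap arr[2] and arr[6], array becomes [20, 11, 14, 30, 2, 22, 29]
i stops at index 3 (arr[3]=30 > 20), j stops at index 4 (arr[4]=2 <= 20): swap arr[3] and arr[4], array becomes [20, 11, 14, 2, 30, 22, 29]
i ends at 4, j ends at 3: the pointers have crossed (j < i), so scanning stops.

Swap pivot arr[0] with arr[3] to place pivot at position 3: [2, 11, 14, 20, 30, 22, 29]
Pivot position: 3

After partitioning with pivot 20, the array becomes [2, 11, 14, 20, 30, 22, 29]. The pivot is placed at index 3. All elements to the left of the pivot are <= 20, and all elements to the right are > 20.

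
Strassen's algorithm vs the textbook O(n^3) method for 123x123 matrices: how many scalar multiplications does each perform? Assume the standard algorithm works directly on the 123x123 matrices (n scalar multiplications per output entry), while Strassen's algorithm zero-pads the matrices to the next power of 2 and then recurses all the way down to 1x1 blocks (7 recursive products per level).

Matrix multiplication for 123x123 matrices:

Strassen's algorithm requires power-of-2 dimensions. Pad 123x123 to 128x128 (next power of 2).

Standard algorithm: 123^3 = 1860867 multiplications
Strassen's algorithm: 7^(log2(128)) = 7^7 = 823543 multiplications
Savings: 1860867 - 823543 = 1037324 multiplications

Standard: 1860867 multiplications (123^3). Strassen: 823543 multiplications (7^7, after padding to 128x128). Strassen reduces 8 recursive multiplications to 7 at each level.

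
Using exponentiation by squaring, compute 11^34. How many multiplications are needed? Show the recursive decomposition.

Computing 11^34 by squaring (build up from 11^1; each line after the first costs one multiplication):

11^1 = 11
11^2 = (11^1)^2 = 11^2 = 121
11^4 = (11^2)^2 = 121^2 = 14641
11^8 = (11^4)^2 = 14641^2 = 214358881
11^16 = (11^8)^2 = 214358881^2 = 45949729863572161
11^17 = 11 * 11^16 = 11 * 45949729863572161 = 505447028499293771
11^34 = (11^17)^2 = 505447028499293771^2 = 255476698618765889551019445759400441

Result: 255476698618765889551019445759400441
Multiplications needed: 6 (6 lines after 11^1)

11^34 = 255476698618765889551019445759400441. Using exponentiation by squaring, this requires 6 multiplications. The key idea: if the exponent is even, square the half-power; if odd, multiply by the base once.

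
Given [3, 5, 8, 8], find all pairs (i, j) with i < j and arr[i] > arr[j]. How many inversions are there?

Finding inversions in [3, 5, 8, 8]:


Total inversions: 0

The array has 0 inversions. It is already sorted.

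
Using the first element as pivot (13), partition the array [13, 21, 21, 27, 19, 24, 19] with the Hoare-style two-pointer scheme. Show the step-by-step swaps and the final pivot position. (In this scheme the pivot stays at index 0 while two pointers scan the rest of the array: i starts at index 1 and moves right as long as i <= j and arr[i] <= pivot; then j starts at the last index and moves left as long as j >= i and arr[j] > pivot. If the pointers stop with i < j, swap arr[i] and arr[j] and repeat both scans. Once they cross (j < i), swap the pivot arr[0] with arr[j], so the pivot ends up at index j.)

Hoare-style two-pointer partition with pivot = 13:

Initial array: [13, 21, 21, 27, 19, 24, 19]

Pointers start at i = 1, j = 6.
i ends at 1, j ends at 0: the pointers have crossed (j < i), so scanning stops.

j = 0, so swapping arr[0] with arr[j] leaves the pivot at position 0: [13, 21, 21, 27, 19, 24, 19]
Pivot position: 0

After partitioning with pivot 13, the array becomes [13, 21, 21, 27, 19, 24, 19]. The pivot is placed at index 0. All elements to the left of the pivot are <= 13, and all elements to the right are > 13.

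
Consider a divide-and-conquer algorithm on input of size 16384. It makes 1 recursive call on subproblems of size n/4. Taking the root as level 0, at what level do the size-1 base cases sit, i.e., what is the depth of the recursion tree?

For divide and conquer with division factor 4:

Problem sizes at each level:
Level 0: 16384
Level 1: 4096
Level 2: 1024
Level 3: 256
Level 4: 64
Level 5: 16
Level 6: 4
Level 7: 1

The root is level 0 and the size-1 base case is level 7 (the tree spans levels 0 through 7, i.e. 8 levels counting the root), so the depth is the number of divisions: log_4(16384) = 7

The recursion tree depth is log_4(16384) = 7. At each level, the problem size is divided by 4, so it takes 7 divisions to reduce to a base case of size 1. The algorithm makes 1 recursive call at each level.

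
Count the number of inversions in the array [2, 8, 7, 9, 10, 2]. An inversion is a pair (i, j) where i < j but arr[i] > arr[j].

Finding inversions in [2, 8, 7, 9, 10, 2]:

(1, 2): arr[1]=8 > arr[2]=7
(1, 5): arr[1]=8 > arr[5]=2
(2, 5): arr[2]=7 > arr[5]=2
(3, 5): arr[3]=9 > arr[5]=2
(4, 5): arr[4]=10 > arr[5]=2

Total inversions: 5

The array has 5 inversion(s): (1,2), (1,5), (2,5), (3,5), (4,5). Each pair (i,j) satisfies i < j and arr[i] > arr[j].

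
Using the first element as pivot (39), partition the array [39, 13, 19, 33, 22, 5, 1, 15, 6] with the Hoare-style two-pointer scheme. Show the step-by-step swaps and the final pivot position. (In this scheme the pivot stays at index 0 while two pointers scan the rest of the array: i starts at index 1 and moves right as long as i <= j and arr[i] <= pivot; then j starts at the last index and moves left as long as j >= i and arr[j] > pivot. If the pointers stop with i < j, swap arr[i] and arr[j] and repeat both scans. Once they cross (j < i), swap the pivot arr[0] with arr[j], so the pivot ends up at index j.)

Hoare-style two-pointer partition with pivot = 39:

Initial array: [39, 13, 19, 33, 22, 5, 1, 15, 6]

Pointers start at i = 1, j = 8.
i ends at 9, j ends at 8: the pointers have crossed (j < i), so scanning stops.

Swap pivot arr[0] with arr[8] to place pivot at position 8: [6, 13, 19, 33, 22, 5, 1, 15, 39]
Pivot position: 8

After partitioning with pivot 39, the array becomes [6, 13, 19, 33, 22, 5, 1, 15, 39]. The pivot is placed at index 8. All elements to the left of the pivot are <= 39, and all elements to the right are > 39.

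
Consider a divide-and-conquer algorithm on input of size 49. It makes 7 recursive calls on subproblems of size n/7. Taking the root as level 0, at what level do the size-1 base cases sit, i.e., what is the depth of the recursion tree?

For divide and conquer with division factor 7:

Problem sizes at each level:
Level 0: 49
Level 1: 7
Level 2: 1

The root is level 0 and the size-1 base case is level 2 (the tree spans levels 0 through 2, i.e. 3 levels counting the root), so the depth is the number of divisions: log_7(49) = 2

The recursion tree depth is log_7(49) = 2. At each level, the problem size is divided by 7, so it takes 2 divisions to reduce to a base case of size 1. The algorithm makes 7 recursive calls at each level.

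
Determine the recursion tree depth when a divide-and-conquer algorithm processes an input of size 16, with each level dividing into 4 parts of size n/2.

For divide and conquer with division factor 2:

Problem sizes at each level:
Level 0: 16
Level 1: 8
Level 2: 4
Level 3: 2
Level 4: 1

The root is level 0 and the size-1 base case is level 4 (the tree spans levels 0 through 4, i.e. 5 levels counting the root), so the depth is the number of divisions: log_2(16) = 4

The recursion tree depth is log_2(16) = 4. At each level, the problem size is divided by 2, so it takes 4 divisions to reduce to a base case of size 1. The algorithm makes 4 recursive calls at each level.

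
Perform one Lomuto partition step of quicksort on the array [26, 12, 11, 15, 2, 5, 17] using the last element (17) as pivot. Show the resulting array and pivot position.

Lomuto partition with pivot = 17:

Initial array: [26, 12, 11, 15, 2, 5, 17]

arr[0]=26 > 17: no swap
arr[1]=12 <= 17: swap with position 0, array becomes [12, 26, 11, 15, 2, 5, 17]
arr[2]=11 <= 17: swap with position 1, array becomes [12, 11, 26, 15, 2, 5, 17]
arr[3]=15 <= 17: swap with position 2, array becomes [12, 11, 15, 26, 2, 5, 17]
arr[4]=2 <= 17: swap with position 3, array becomes [12, 11, 15, 2, 26, 5, 17]
arr[5]=5 <= 17: swap with position 4, array becomes [12, 11, 15, 2, 5, 26, 17]

Place pivot at position 5: [12, 11, 15, 2, 5, 17, 26]
Pivot position: 5

After partitioning with pivot 17, the array becomes [12, 11, 15, 2, 5, 17, 26]. The pivot is placed at index 5. All elements to the left of the pivot are <= 17, and all elements to the right are > 17.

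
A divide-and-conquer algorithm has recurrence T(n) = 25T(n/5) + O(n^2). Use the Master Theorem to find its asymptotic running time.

Master Theorem for T(n) = 25T(n/5) + O(n^2):

a = 25, b = 5, c = 2
log_b(a) = log_5(25) = 2.0000

Case 2: c = 2 = log_5(25) = 2.0000
T(n) = O(n^2 log n) = O(n^2 log n)

For T(n) = 25T(n/5) + O(n^2): log_5(25) = 2.0000. This is Case 2 of the Master Theorem (c = log_b(a), equal work at all levels), giving O(n^2 log n).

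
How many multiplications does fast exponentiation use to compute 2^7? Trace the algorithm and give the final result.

Computing 2^7 by squaring (build up from 2^1; each line after the first costs one multiplication):

2^1 = 2
2^2 = (2^1)^2 = 2^2 = 4
2^3 = 2 * 2^2 = 2 * 4 = 8
2^6 = (2^3)^2 = 8^2 = 64
2^7 = 2 * 2^6 = 2 * 64 = 128

Result: 128
Multiplications needed: 4 (4 lines after 2^1)

2^7 = 128. Using exponentiation by squaring, this requires 4 multiplications. The key idea: if the exponent is even, square the half-power; if odd, multiply by the base once.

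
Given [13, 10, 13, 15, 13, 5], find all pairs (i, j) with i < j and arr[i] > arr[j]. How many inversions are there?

Finding inversions in [13, 10, 13, 15, 13, 5]:

(0, 1): arr[0]=13 > arr[1]=10
(0, 5): arr[0]=13 > arr[5]=5
(1, 5): arr[1]=10 > arr[5]=5
(2, 5): arr[2]=13 > arr[5]=5
(3, 4): arr[3]=15 > arr[4]=13
(3, 5): arr[3]=15 > arr[5]=5
(4, 5): arr[4]=13 > arr[5]=5

Total inversions: 7

The array has 7 inversion(s): (0,1), (0,5), (1,5), (2,5), (3,4), (3,5), (4,5). Each pair (i,j) satisfies i < j and arr[i] > arr[j].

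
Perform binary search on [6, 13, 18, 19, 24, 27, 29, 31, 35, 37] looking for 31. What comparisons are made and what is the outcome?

Binary search for 31 in [6, 13, 18, 19, 24, 27, 29, 31, 35, 37]:

lo=0, hi=9, mid=4, arr[mid]=24 -> 24 < 31, search right half
lo=5, hi=9, mid=7, arr[mid]=31 -> Found target at index 7!

Binary search finds 31 at index 7 after 2 comparisons. The search repeatedly halves the search space by comparing with the middle element.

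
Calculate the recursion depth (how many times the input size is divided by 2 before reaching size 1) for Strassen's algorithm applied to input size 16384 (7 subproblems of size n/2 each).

For divide and conquer with division factor 2:

Problem sizes at each level:
Level 0: 16384
Level 1: 8192
Level 2: 4096
Level 3: 2048
Level 4: 1024
Level 5: 512
Level 6: 256
Level 7: 128
Level 8: 64
Level 9: 32
Level 10: 16
Level 11: 8
Level 12: 4
Level 13: 2
Level 14: 1

The root is level 0 and the size-1 base case is level 14 (the tree spans levels 0 through 14, i.e. 15 levels counting the root), so the depth is the number of divisions: log_2(16384) = 14

The recursion tree depth is log_2(16384) = 14. At each level, the problem size is divided by 2, so it takes 14 divisions to reduce to a base case of size 1. The algorithm makes 7 recursive calls at each level.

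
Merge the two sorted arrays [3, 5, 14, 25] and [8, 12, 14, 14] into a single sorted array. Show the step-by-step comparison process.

Merging process:

Compare 3 vs 8: take 3 from left. Merged: [3]
Compare 5 vs 8: take 5 from left. Merged: [3, 5]
Compare 14 vs 8: take 8 from right. Merged: [3, 5, 8]
Compare 14 vs 12: take 12 from right. Merged: [3, 5, 8, 12]
Compare 14 vs 14: take 14 from left. Merged: [3, 5, 8, 12, 14]
Compare 25 vs 14: take 14 from right. Merged: [3, 5, 8, 12, 14, 14]
Compare 25 vs 14: take 14 from right. Merged: [3, 5, 8, 12, 14, 14, 14]
Append remaining from left: [25]. Merged: [3, 5, 8, 12, 14, 14, 14, 25]

Final merged array: [3, 5, 8, 12, 14, 14, 14, 25]
Total comparisons: 7

The merged array is [3, 5, 8, 12, 14, 14, 14, 25], requiring 7 comparisons. The merge step runs in O(n) time where n is the total number of elements.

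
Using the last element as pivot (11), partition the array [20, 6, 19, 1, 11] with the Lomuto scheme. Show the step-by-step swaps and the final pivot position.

Lomuto partition with pivot = 11:

Initial array: [20, 6, 19, 1, 11]

arr[0]=20 > 11: no swap
arr[1]=6 <= 11: swap with position 0, array becomes [6, 20, 19, 1, 11]
arr[2]=19 > 11: no swap
arr[3]=1 <= 11: swap with position 1, array becomes [6, 1, 19, 20, 11]

Place pivot at position 2: [6, 1, 11, 20, 19]
Pivot position: 2

After partitioning with pivot 11, the array becomes [6, 1, 11, 20, 19]. The pivot is placed at index 2. All elements to the left of the pivot are <= 11, and all elements to the right are > 11.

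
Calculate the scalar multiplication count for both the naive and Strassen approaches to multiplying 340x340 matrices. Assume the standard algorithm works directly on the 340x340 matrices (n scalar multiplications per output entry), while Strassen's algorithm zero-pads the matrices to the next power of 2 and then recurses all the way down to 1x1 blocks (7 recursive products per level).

Matrix multiplication for 340x340 matrices:

Strassen's algorithm requires power-of-2 dimensions. Pad 340x340 to 512x512 (next power of 2).

Standard algorithm: 340^3 = 39304000 multiplications
Strassen's algorithm: 7^(log2(512)) = 7^9 = 40353607 multiplications
Difference: 39304000 - 40353607 = -1049607 (Strassen uses MORE here due to padding overhead — for small or just-over-power-of-2 n, padding can outweigh the per-level savings)

Standard: 39304000 multiplications (340^3). Strassen: 40353607 multiplications (7^9, after padding to 512x512). Strassen reduces 8 recursive multiplications to 7 at each level.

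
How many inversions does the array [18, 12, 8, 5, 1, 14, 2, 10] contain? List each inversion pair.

Finding inversions in [18, 12, 8, 5, 1, 14, 2, 10]:

(0, 1): arr[0]=18 > arr[1]=12
(0, 2): arr[0]=18 > arr[2]=8
(0, 3): arr[0]=18 > arr[3]=5
(0, 4): arr[0]=18 > arr[4]=1
(0, 5): arr[0]=18 > arr[5]=14
(0, 6): arr[0]=18 > arr[6]=2
(0, 7): arr[0]=18 > arr[7]=10
(1, 2): arr[1]=12 > arr[2]=8
(1, 3): arr[1]=12 > arr[3]=5
(1, 4): arr[1]=12 > arr[4]=1
(1, 6): arr[1]=12 > arr[6]=2
(1, 7): arr[1]=12 > arr[7]=10
(2, 3): arr[2]=8 > arr[3]=5
(2, 4): arr[2]=8 > arr[4]=1
(2, 6): arr[2]=8 > arr[6]=2
(3, 4): arr[3]=5 > arr[4]=1
(3, 6): arr[3]=5 > arr[6]=2
(5, 6): arr[5]=14 > arr[6]=2
(5, 7): arr[5]=14 > arr[7]=10

Total inversions: 19

The array has 19 inversion(s): (0,1), (0,2), (0,3), (0,4), (0,5), (0,6), (0,7), (1,2), (1,3), (1,4), (1,6), (1,7), (2,3), (2,4), (2,6), (3,4), (3,6), (5,6), (5,7). Each pair (i,j) satisfies i < j and arr[i] > arr[j].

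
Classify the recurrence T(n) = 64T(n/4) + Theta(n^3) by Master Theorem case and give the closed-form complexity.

Master Theorem for T(n) = 64T(n/4) + O(n^3):

a = 64, b = 4, c = 3
log_b(a) = log_4(64) = 3.0000

Case 2: c = 3 = log_4(64) = 3.0000
T(n) = O(n^3 log n) = O(n^3 log n)

For T(n) = 64T(n/4) + O(n^3): log_4(64) = 3.0000. This is Case 2 of the Master Theorem (c = log_b(a), equal work at all levels), giving O(n^3 log n).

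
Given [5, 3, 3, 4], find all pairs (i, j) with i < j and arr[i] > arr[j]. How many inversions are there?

Finding inversions in [5, 3, 3, 4]:

(0, 1): arr[0]=5 > arr[1]=3
(0, 2): arr[0]=5 > arr[2]=3
(0, 3): arr[0]=5 > arr[3]=4

Total inversions: 3

The array has 3 inversion(s): (0,1), (0,2), (0,3). Each pair (i,j) satisfies i < j and arr[i] > arr[j].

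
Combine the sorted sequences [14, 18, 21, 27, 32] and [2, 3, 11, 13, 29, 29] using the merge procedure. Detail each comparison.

Merging process:

Compare 14 vs 2: take 2 from right. Merged: [2]
Compare 14 vs 3: take 3 from right. Merged: [2, 3]
Compare 14 vs 11: take 11 from right. Merged: [2, 3, 11]
Compare 14 vs 13: take 13 from right. Merged: [2, 3, 11, 13]
Compare 14 vs 29: take 14 from left. Merged: [2, 3, 11, 13, 14]
Compare 18 vs 29: take 18 from left. Merged: [2, 3, 11, 13, 14, 18]
Compare 21 vs 29: take 21 from left. Merged: [2, 3, 11, 13, 14, 18, 21]
Compare 27 vs 29: take 27 from left. Merged: [2, 3, 11, 13, 14, 18, 21, 27]
Compare 32 vs 29: take 29 from right. Merged: [2, 3, 11, 13, 14, 18, 21, 27, 29]
Compare 32 vs 29: take 29 from right. Merged: [2, 3, 11, 13, 14, 18, 21, 27, 29, 29]
Append remaining from left: [32]. Merged: [2, 3, 11, 13, 14, 18, 21, 27, 29, 29, 32]

Final merged array: [2, 3, 11, 13, 14, 18, 21, 27, 29, 29, 32]
Total comparisons: 10

The merged array is [2, 3, 11, 13, 14, 18, 21, 27, 29, 29, 32], requiring 10 comparisons. The merge step runs in O(n) time where n is the total number of elements.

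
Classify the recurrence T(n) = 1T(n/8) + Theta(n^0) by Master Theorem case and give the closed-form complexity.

Master Theorem for T(n) = 1T(n/8) + O(n^0):

a = 1, b = 8, c = 0
log_b(a) = log_8(1) = 0.0000

Case 2: c = 0 = log_8(1) = 0.0000
T(n) = O(n^0 log n) = O(log n)

For T(n) = 1T(n/8) + O(n^0): log_8(1) = 0.0000. This is Case 2 of the Master Theorem (c = log_b(a), equal work at all levels), giving O(log n).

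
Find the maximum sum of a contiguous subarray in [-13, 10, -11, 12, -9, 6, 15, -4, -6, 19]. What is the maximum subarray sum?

Using Kadane's algorithm on [-13, 10, -11, 12, -9, 6, 15, -4, -6, 19]:

Scanning through the array:
Position 1 (value 10): max_ending_here = 10, max_so_far = 10
Position 2 (value -11): max_ending_here = -1, max_so_far = 10
Position 3 (value 12): max_ending_here = 12, max_so_far = 12
Position 4 (value -9): max_ending_here = 3, max_so_far = 12
Position 5 (value 6): max_ending_here = 9, max_so_far = 12
Position 6 (value 15): max_ending_here = 24, max_so_far = 24
Position 7 (value -4): max_ending_here = 20, max_so_far = 24
Position 8 (value -6): max_ending_here = 14, max_so_far = 24
Position 9 (value 19): max_ending_here = 33, max_so_far = 33

Maximum subarray: [12, -9, 6, 15, -4, -6, 19]
Maximum sum: 33

The maximum subarray is [12, -9, 6, 15, -4, -6, 19] with sum 33. This subarray runs from index 3 to index 9.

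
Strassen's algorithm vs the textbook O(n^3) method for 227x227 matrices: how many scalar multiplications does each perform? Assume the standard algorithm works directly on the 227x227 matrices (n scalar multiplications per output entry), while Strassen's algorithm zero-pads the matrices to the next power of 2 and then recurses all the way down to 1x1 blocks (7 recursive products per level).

Matrix multiplication for 227x227 matrices:

Strassen's algorithm requires power-of-2 dimensions. Pad 227x227 to 256x256 (next power of 2).

Standard algorithm: 227^3 = 11697083 multiplications
Strassen's algorithm: 7^(log2(256)) = 7^8 = 5764801 multiplications
Savings: 11697083 - 5764801 = 5932282 multiplications

Standard: 11697083 multiplications (227^3). Strassen: 5764801 multiplications (7^8, after padding to 256x256). Strassen reduces 8 recursive multiplications to 7 at each level.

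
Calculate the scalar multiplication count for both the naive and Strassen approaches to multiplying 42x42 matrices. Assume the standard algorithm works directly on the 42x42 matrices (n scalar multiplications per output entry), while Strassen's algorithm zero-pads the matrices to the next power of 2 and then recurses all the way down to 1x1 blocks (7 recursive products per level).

Matrix multiplication for 42x42 matrices:

Strassen's algorithm requires power-of-2 dimensions. Pad 42x42 to 64x64 (next power of 2).

Standard algorithm: 42^3 = 74088 multiplications
Strassen's algorithm: 7^(log2(64)) = 7^6 = 117649 multiplications
Difference: 74088 - 117649 = -43561 (Strassen uses MORE here due to padding overhead — for small or just-over-power-of-2 n, padding can outweigh the per-level savings)

Standard: 74088 multiplications (42^3). Strassen: 117649 multiplications (7^6, after padding to 64x64). Strassen reduces 8 recursive multiplications to 7 at each level.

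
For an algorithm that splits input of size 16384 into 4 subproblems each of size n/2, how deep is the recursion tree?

For divide and conquer with division factor 2:

Problem sizes at each level:
Level 0: 16384
Level 1: 8192
Level 2: 4096
Level 3: 2048
Level 4: 1024
Level 5: 512
Level 6: 256
Level 7: 128
Level 8: 64
Level 9: 32
Level 10: 16
Level 11: 8
Level 12: 4
Level 13: 2
Level 14: 1

The root is level 0 and the size-1 base case is level 14 (the tree spans levels 0 through 14, i.e. 15 levels counting the root), so the depth is the number of divisions: log_2(16384) = 14

The recursion tree depth is log_2(16384) = 14. At each level, the problem size is divided by 2, so it takes 14 divisions to reduce to a base case of size 1. The algorithm makes 4 recursive calls at each level.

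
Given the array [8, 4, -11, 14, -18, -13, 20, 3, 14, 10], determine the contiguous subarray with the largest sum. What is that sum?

Using Kadane's algorithm on [8, 4, -11, 14, -18, -13, 20, 3, 14, 10]:

Scanning through the array:
Position 1 (value 4): max_ending_here = 12, max_so_far = 12
Position 2 (value -11): max_ending_here = 1, max_so_far = 12
Position 3 (value 14): max_ending_here = 15, max_so_far = 15
Position 4 (value -18): max_ending_here = -3, max_so_far = 15
Position 5 (value -13): max_ending_here = -13, max_so_far = 15
Position 6 (value 20): max_ending_here = 20, max_so_far = 20
Position 7 (value 3): max_ending_here = 23, max_so_far = 23
Position 8 (value 14): max_ending_here = 37, max_so_far = 37
Position 9 (value 10): max_ending_here = 47, max_so_far = 47

Maximum subarray: [20, 3, 14, 10]
Maximum sum: 47

The maximum subarray is [20, 3, 14, 10] with sum 47. This subarray runs from index 6 to index 9.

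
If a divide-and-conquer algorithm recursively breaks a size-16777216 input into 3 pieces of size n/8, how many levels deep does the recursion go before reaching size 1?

For divide and conquer with division factor 8:

Problem sizes at each level:
Level 0: 16777216
Level 1: 2097152
Level 2: 262144
Level 3: 32768
Level 4: 4096
Level 5: 512
Level 6: 64
Level 7: 8
Level 8: 1

The root is level 0 and the size-1 base case is level 8 (the tree spans levels 0 through 8, i.e. 9 levels counting the root), so the depth is the number of divisions: log_8(16777216) = 8

The recursion tree depth is log_8(16777216) = 8. At each level, the problem size is divided by 8, so it takes 8 divisions to reduce to a base case of size 1. The algorithm makes 3 recursive calls at each level.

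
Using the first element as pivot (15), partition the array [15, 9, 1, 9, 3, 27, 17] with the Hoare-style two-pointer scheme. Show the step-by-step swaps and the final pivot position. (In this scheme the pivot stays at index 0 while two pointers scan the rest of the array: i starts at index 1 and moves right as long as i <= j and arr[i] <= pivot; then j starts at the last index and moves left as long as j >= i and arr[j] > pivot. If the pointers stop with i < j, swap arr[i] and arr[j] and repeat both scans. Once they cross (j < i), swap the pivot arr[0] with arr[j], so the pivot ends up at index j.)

Hoare-style two-pointer partition with pivot = 15:

Initial array: [15, 9, 1, 9, 3, 27, 17]

Pointers start at i = 1, j = 6.
i ends at 5, j ends at 4: the pointers have crossed (j < i), so scanning stops.

Swap pivot arr[0] with arr[4] to place pivot at position 4: [3, 9, 1, 9, 15, 27, 17]
Pivot position: 4

After partitioning with pivot 15, the array becomes [3, 9, 1, 9, 15, 27, 17]. The pivot is placed at index 4. All elements to the left of the pivot are <= 15, and all elements to the right are > 15.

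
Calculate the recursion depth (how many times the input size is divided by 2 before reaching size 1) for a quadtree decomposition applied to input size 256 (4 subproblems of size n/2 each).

For divide and conquer with division factor 2:

Problem sizes at each level:
Level 0: 256
Level 1: 128
Level 2: 64
Level 3: 32
Level 4: 16
Level 5: 8
Level 6: 4
Level 7: 2
Level 8: 1

The root is level 0 and the size-1 base case is level 8 (the tree spans levels 0 through 8, i.e. 9 levels counting the root), so the depth is the number of divisions: log_2(256) = 8

The recursion tree depth is log_2(256) = 8. At each level, the problem size is divided by 2, so it takes 8 divisions to reduce to a base case of size 1. The algorithm makes 4 recursive calls at each level.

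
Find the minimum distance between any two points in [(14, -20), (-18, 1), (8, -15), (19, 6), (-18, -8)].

Computing all pairwise distances among 5 points:

d((14, -20), (-18, 1)) = 38.2753
d((14, -20), (8, -15)) = 7.8102 <-- minimum
d((14, -20), (19, 6)) = 26.4764
d((14, -20), (-18, -8)) = 34.176
d((-18, 1), (8, -15)) = 30.5287
d((-18, 1), (19, 6)) = 37.3363
d((-18, 1), (-18, -8)) = 9.0
d((8, -15), (19, 6)) = 23.7065
d((8, -15), (-18, -8)) = 26.9258
d((19, 6), (-18, -8)) = 39.5601

Closest pair: (14, -20) and (8, -15) with distance 7.8102

The closest pair is (14, -20) and (8, -15) with Euclidean distance 7.8102. For 5 points, brute-force pairwise comparison is shown above. For large n, the divide-and-conquer algorithm (sort by x, recurse on halves, check the dividing strip) achieves O(n log n).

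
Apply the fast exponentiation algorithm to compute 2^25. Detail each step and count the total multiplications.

Computing 2^25 by squaring (build up from 2^1; each line after the first costs one multiplication):

2^1 = 2
2^2 = (2^1)^2 = 2^2 = 4
2^3 = 2 * 2^2 = 2 * 4 = 8
2^6 = (2^3)^2 = 8^2 = 64
2^12 = (2^6)^2 = 64^2 = 4096
2^24 = (2^12)^2 = 4096^2 = 16777216
2^25 = 2 * 2^24 = 2 * 16777216 = 33554432

Result: 33554432
Multiplications needed: 6 (6 lines after 2^1)

2^25 = 33554432. Using exponentiation by squaring, this requires 6 multiplications. The key idea: if the exponent is even, square the half-power; if odd, multiply by the base once.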